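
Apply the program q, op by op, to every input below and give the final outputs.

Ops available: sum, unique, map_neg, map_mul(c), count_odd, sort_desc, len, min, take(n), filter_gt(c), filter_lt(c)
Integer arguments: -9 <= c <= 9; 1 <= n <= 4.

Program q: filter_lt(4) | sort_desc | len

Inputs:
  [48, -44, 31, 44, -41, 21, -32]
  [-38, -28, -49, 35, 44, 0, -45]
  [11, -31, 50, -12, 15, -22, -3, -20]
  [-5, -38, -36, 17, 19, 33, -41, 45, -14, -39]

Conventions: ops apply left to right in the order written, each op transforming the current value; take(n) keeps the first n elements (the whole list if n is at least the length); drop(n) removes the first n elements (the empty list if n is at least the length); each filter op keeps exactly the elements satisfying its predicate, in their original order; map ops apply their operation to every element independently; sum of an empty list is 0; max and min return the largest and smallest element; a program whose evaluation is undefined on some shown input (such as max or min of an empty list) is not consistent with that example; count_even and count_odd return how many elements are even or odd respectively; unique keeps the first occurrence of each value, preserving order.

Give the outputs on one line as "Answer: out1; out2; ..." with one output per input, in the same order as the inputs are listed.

Execution, op by op:
  [48, -44, 31, 44, -41, 21, -32] -> [-44, -41, -32] -> [-32, -41, -44] -> 3
  [-38, -28, -49, 35, 44, 0, -45] -> [-38, -28, -49, 0, -45] -> [0, -28, -38, -45, -49] -> 5
  [11, -31, 50, -12, 15, -22, -3, -20] -> [-31, -12, -22, -3, -20] -> [-3, -12, -20, -22, -31] -> 5
  [-5, -38, -36, 17, 19, 33, -41, 45, -14, -39] -> [-5, -38, -36, -41, -14, -39] -> [-5, -14, -36, -38, -39, -41] -> 6

3; 5; 5; 6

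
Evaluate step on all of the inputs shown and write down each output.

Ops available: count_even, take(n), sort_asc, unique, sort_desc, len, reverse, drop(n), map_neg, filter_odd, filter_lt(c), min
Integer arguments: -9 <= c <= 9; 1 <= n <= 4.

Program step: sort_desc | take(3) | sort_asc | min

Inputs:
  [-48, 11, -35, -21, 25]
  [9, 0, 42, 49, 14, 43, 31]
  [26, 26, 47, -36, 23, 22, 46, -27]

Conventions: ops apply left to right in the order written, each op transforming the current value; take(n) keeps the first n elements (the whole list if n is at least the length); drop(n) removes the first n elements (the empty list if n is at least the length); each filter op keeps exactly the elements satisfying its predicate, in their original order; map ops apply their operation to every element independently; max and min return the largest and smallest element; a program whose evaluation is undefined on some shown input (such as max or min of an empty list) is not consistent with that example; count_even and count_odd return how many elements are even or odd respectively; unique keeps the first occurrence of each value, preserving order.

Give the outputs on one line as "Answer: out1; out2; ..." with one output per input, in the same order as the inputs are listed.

-21; 42; 26

Execution, op by op:
  [-48, 11, -35, -21, 25] -> [25, 11, -21, -35, -48] -> [25, 11, -21] -> [-21, 11, 25] -> -21
  [9, 0, 42, 49, 14, 43, 31] -> [49, 43, 42, 31, 14, 9, 0] -> [49, 43, 42] -> [42, 43, 49] -> 42
  [26, 26, 47, -36, 23, 22, 46, -27] -> [47, 46, 26, 26, 23, 22, -27, -36] -> [47, 46, 26] -> [26, 46, 47] -> 26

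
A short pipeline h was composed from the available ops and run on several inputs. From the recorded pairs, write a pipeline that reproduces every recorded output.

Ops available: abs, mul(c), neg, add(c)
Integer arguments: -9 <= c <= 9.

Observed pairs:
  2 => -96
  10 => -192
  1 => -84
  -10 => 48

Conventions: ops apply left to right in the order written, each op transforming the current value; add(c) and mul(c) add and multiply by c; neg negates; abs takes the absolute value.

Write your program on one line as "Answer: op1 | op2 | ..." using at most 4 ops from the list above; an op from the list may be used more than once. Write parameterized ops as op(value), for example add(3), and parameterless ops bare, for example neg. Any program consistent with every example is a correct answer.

add(6) | mul(-2) | neg | mul(-6)

Check, running the answer program on each example:
  2 -> 8 -> -16 -> 16 -> -96
  10 -> 16 -> -32 -> 32 -> -192
  1 -> 7 -> -14 -> 14 -> -84
  -10 -> -4 -> 8 -> -8 -> 48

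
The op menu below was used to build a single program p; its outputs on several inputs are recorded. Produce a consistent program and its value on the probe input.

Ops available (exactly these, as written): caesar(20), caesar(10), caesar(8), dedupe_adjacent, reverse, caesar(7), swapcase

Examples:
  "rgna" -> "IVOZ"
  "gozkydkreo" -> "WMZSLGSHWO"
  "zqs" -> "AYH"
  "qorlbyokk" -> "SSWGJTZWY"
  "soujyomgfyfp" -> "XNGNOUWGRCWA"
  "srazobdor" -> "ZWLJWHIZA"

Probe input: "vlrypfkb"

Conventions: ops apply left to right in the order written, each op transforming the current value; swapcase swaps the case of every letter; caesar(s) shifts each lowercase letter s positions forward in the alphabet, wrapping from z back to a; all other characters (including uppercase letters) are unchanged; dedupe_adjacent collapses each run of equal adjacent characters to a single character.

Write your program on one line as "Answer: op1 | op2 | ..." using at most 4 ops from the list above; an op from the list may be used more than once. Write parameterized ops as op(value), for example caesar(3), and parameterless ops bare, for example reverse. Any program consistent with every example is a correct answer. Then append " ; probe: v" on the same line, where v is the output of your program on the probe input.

reverse | caesar(8) | swapcase ; probe: "JSNXGZTD"

Check, running the answer program on each example:
  "rgna" -> "angr" -> "ivoz" -> "IVOZ"
  "gozkydkreo" -> "oerkdykzog" -> "wmzslgshwo" -> "WMZSLGSHWO"
  "zqs" -> "sqz" -> "ayh" -> "AYH"
  "qorlbyokk" -> "kkoyblroq" -> "sswgjtzwy" -> "SSWGJTZWY"
  "soujyomgfyfp" -> "pfyfgmoyjuos" -> "xngnouwgrcwa" -> "XNGNOUWGRCWA"
  "srazobdor" -> "rodbozars" -> "zwljwhiza" -> "ZWLJWHIZA"
  probe: "vlrypfkb" -> "bkfpyrlv" -> "jsnxgztd" -> "JSNXGZTD"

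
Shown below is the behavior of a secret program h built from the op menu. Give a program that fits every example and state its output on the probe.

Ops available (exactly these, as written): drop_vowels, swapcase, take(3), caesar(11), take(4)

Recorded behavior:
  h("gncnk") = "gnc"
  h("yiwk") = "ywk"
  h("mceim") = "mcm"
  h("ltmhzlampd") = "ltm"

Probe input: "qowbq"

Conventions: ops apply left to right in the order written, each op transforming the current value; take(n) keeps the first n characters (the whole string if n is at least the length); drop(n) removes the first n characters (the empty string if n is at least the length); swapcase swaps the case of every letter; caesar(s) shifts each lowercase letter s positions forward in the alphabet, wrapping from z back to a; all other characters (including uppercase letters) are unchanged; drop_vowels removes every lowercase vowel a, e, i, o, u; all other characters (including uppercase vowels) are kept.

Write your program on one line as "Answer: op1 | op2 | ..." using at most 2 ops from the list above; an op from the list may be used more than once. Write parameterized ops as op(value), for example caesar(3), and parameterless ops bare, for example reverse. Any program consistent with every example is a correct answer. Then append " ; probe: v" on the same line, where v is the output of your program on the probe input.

drop_vowels | take(3) ; probe: "qwb"

Check, running the answer program on each example:
  "gncnk" -> "gncnk" -> "gnc"
  "yiwk" -> "ywk" -> "ywk"
  "mceim" -> "mcm" -> "mcm"
  "ltmhzlampd" -> "ltmhzlmpd" -> "ltm"
  probe: "qowbq" -> "qwbq" -> "qwb"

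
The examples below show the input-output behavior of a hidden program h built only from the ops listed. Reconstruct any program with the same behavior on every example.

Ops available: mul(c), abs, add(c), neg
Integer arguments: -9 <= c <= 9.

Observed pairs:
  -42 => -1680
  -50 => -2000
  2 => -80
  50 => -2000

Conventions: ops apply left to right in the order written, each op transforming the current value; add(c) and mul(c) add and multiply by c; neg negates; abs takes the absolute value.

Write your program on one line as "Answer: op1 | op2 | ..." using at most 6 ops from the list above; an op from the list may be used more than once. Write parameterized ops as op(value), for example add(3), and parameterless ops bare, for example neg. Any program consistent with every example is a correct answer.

neg | abs | mul(8) | mul(5) | neg

Check, running the answer program on each example:
  -42 -> 42 -> 42 -> 336 -> 1680 -> -1680
  -50 -> 50 -> 50 -> 400 -> 2000 -> -2000
  2 -> -2 -> 2 -> 16 -> 80 -> -80
  50 -> -50 -> 50 -> 400 -> 2000 -> -2000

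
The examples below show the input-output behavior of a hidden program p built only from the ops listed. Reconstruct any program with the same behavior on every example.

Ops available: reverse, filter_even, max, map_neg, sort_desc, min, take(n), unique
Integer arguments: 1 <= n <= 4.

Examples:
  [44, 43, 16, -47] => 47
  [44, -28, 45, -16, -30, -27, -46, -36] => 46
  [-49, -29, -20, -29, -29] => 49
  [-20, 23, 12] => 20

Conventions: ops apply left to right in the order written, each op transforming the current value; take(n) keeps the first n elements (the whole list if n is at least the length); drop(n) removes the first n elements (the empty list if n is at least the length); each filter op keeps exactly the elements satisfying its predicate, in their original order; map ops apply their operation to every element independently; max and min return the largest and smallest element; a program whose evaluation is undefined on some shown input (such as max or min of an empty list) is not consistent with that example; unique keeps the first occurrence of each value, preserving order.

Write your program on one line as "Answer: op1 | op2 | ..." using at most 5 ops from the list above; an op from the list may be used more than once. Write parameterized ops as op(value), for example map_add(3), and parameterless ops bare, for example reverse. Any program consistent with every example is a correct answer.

map_neg | unique | sort_desc | max

Check, running the answer program on each example:
  [44, 43, 16, -47] -> [-44, -43, -16, 47] -> [-44, -43, -16, 47] -> [47, -16, -43, -44] -> 47
  [44, -28, 45, -16, -30, -27, -46, -36] -> [-44, 28, -45, 16, 30, 27, 46, 36] -> [-44, 28, -45, 16, 30, 27, 46, 36] -> [46, 36, 30, 28, 27, 16, -44, -45] -> 46
  [-49, -29, -20, -29, -29] -> [49, 29, 20, 29, 29] -> [49, 29, 20] -> [49, 29, 20] -> 49
  [-20, 23, 12] -> [20, -23, -12] -> [20, -23, -12] -> [20, -12, -23] -> 20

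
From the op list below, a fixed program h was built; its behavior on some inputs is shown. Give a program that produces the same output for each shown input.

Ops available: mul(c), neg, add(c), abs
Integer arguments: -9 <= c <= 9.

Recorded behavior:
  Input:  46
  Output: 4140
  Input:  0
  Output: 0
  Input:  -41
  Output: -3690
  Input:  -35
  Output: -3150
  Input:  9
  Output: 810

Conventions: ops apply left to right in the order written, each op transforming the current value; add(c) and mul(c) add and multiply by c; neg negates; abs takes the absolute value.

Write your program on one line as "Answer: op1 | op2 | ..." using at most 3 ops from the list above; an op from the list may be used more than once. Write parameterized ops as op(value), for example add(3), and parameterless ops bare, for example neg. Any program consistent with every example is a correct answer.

mul(5) | mul(3) | mul(6)

Check, running the answer program on each example:
  46 -> 230 -> 690 -> 4140
  0 -> 0 -> 0 -> 0
  -41 -> -205 -> -615 -> -3690
  -35 -> -175 -> -525 -> -3150
  9 -> 45 -> 135 -> 810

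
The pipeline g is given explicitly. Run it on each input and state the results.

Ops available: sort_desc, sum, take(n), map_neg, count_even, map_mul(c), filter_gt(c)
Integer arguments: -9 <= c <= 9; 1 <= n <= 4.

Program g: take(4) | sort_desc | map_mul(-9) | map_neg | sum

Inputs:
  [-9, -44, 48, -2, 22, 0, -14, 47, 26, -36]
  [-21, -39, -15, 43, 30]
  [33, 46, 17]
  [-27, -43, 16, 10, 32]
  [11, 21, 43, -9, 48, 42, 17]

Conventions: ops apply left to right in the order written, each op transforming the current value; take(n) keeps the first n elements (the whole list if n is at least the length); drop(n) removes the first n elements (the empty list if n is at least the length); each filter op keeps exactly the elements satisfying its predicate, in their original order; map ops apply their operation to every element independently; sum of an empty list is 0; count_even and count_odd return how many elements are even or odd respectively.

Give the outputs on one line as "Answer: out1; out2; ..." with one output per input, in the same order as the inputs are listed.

Execution, op by op:
  [-9, -44, 48, -2, 22, 0, -14, 47, 26, -36] -> [-9, -44, 48, -2] -> [48, -2, -9, -44] -> [-432, 18, 81, 396] -> [432, -18, -81, -396] -> -63
  [-21, -39, -15, 43, 30] -> [-21, -39, -15, 43] -> [43, -15, -21, -39] -> [-387, 135, 189, 351] -> [387, -135, -189, -351] -> -288
  [33, 46, 17] -> [33, 46, 17] -> [46, 33, 17] -> [-414, -297, -153] -> [414, 297, 153] -> 864
  [-27, -43, 16, 10, 32] -> [-27, -43, 16, 10] -> [16, 10, -27, -43] -> [-144, -90, 243, 387] -> [144, 90, -243, -387] -> -396
  [11, 21, 43, -9, 48, 42, 17] -> [11, 21, 43, -9] -> [43, 21, 11, -9] -> [-387, -189, -99, 81] -> [387, 189, 99, -81] -> 594

-63; -288; 864; -396; 594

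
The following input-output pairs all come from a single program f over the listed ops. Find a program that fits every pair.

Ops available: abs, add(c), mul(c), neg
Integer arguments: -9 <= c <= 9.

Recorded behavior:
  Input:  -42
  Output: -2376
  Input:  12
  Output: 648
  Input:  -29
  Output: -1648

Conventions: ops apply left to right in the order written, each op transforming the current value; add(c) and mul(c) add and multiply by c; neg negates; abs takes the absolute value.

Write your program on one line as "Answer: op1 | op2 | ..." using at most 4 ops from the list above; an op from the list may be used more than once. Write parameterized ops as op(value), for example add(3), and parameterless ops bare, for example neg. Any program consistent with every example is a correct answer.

mul(-7) | neg | add(-3) | mul(8)

Check, running the answer program on each example:
  -42 -> 294 -> -294 -> -297 -> -2376
  12 -> -84 -> 84 -> 81 -> 648
  -29 -> 203 -> -203 -> -206 -> -1648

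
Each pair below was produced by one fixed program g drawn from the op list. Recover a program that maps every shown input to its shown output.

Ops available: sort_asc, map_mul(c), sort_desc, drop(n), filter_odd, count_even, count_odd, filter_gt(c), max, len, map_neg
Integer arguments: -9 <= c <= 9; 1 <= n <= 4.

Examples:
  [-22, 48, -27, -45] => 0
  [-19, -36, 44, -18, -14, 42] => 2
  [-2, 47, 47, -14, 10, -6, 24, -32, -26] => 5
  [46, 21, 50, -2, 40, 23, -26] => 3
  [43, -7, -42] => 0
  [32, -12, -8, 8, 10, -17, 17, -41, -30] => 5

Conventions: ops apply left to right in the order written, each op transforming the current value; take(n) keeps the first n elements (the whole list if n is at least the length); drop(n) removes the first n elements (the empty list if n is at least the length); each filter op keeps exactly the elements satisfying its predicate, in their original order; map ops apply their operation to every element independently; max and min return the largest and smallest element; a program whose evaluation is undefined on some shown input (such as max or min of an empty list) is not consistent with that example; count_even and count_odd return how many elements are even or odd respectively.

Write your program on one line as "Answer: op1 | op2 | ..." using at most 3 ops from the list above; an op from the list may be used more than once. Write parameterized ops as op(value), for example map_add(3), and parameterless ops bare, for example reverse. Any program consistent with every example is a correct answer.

drop(4) | map_mul(-6) | count_even

Check, running the answer program on each example:
  [-22, 48, -27, -45] -> [] -> [] -> 0
  [-19, -36, 44, -18, -14, 42] -> [-14, 42] -> [84, -252] -> 2
  [-2, 47, 47, -14, 10, -6, 24, -32, -26] -> [10, -6, 24, -32, -26] -> [-60, 36, -144, 192, 156] -> 5
  [46, 21, 50, -2, 40, 23, -26] -> [40, 23, -26] -> [-240, -138, 156] -> 3
  [43, -7, -42] -> [] -> [] -> 0
  [32, -12, -8, 8, 10, -17, 17, -41, -30] -> [10, -17, 17, -41, -30] -> [-60, 102, -102, 246, 180] -> 5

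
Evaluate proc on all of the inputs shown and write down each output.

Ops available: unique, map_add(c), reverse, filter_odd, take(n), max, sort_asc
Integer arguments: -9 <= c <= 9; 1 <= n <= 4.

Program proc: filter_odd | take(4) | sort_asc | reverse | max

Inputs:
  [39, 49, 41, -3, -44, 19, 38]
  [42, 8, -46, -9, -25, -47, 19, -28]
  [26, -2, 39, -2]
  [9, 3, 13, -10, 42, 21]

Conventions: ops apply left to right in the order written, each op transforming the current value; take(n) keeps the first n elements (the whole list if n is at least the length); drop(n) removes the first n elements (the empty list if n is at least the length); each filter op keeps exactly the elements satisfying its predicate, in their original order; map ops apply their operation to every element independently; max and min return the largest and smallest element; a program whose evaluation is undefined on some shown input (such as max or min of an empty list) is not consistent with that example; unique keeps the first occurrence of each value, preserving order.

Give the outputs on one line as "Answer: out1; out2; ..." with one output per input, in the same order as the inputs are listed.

49; 19; 39; 21

Execution, op by op:
  [39, 49, 41, -3, -44, 19, 38] -> [39, 49, 41, -3, 19] -> [39, 49, 41, -3] -> [-3, 39, 41, 49] -> [49, 41, 39, -3] -> 49
  [42, 8, -46, -9, -25, -47, 19, -28] -> [-9, -25, -47, 19] -> [-9, -25, -47, 19] -> [-47, -25, -9, 19] -> [19, -9, -25, -47] -> 19
  [26, -2, 39, -2] -> [39] -> [39] -> [39] -> [39] -> 39
  [9, 3, 13, -10, 42, 21] -> [9, 3, 13, 21] -> [9, 3, 13, 21] -> [3, 9, 13, 21] -> [21, 13, 9, 3] -> 21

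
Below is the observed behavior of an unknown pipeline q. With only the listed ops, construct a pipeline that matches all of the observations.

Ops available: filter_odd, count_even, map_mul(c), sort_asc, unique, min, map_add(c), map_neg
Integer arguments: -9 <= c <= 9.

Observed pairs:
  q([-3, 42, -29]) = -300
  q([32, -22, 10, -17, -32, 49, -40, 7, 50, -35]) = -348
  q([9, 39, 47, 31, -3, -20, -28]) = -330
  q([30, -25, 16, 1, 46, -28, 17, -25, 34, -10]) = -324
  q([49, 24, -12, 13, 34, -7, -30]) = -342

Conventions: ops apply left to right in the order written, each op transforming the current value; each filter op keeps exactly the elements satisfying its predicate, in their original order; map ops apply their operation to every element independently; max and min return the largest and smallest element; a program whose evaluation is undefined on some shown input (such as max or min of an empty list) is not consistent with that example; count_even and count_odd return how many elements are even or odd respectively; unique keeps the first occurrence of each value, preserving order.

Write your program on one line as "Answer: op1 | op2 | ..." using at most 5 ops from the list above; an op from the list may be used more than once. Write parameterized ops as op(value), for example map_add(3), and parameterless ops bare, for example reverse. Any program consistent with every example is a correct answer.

map_add(8) | map_neg | map_mul(6) | min

Check, running the answer program on each example:
  [-3, 42, -29] -> [5, 50, -21] -> [-5, -50, 21] -> [-30, -300, 126] -> -300
  [32, -22, 10, -17, -32, 49, -40, 7, 50, -35] -> [40, -14, 18, -9, -24, 57, -32, 15, 58, -27] -> [-40, 14, -18, 9, 24, -57, 32, -15, -58, 27] -> [-240, 84, -108, 54, 144, -342, 192, -90, -348, 162] -> -348
  [9, 39, 47, 31, -3, -20, -28] -> [17, 47, 55, 39, 5, -12, -20] -> [-17, -47, -55, -39, -5, 12, 20] -> [-102, -282, -330, -234, -30, 72, 120] -> -330
  [30, -25, 16, 1, 46, -28, 17, -25, 34, -10] -> [38, -17, 24, 9, 54, -20, 25, -17, 42, -2] -> [-38, 17, -24, -9, -54, 20, -25, 17, -42, 2] -> [-228, 102, -144, -54, -324, 120, -150, 102, -252, 12] -> -324
  [49, 24, -12, 13, 34, -7, -30] -> [57, 32, -4, 21, 42, 1, -22] -> [-57, -32, 4, -21, -42, -1, 22] -> [-342, -192, 24, -126, -252, -6, 132] -> -342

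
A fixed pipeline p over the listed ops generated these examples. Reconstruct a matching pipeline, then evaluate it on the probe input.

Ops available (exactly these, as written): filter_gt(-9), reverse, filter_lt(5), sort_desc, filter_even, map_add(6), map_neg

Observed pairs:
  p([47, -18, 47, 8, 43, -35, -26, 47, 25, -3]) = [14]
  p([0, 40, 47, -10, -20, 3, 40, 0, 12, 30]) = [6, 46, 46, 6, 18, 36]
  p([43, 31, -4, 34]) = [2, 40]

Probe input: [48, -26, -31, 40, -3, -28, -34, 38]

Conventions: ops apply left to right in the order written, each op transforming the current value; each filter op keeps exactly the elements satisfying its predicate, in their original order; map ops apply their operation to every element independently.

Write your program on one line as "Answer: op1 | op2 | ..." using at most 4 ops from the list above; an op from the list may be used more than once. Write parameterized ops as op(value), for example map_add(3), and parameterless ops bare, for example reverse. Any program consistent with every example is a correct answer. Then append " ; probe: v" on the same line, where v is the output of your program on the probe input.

filter_even | filter_gt(-9) | map_add(6) ; probe: [54, 46, 44]

Check, running the answer program on each example:
  [47, -18, 47, 8, 43, -35, -26, 47, 25, -3] -> [-18, 8, -26] -> [8] -> [14]
  [0, 40, 47, -10, -20, 3, 40, 0, 12, 30] -> [0, 40, -10, -20, 40, 0, 12, 30] -> [0, 40, 40, 0, 12, 30] -> [6, 46, 46, 6, 18, 36]
  [43, 31, -4, 34] -> [-4, 34] -> [-4, 34] -> [2, 40]
  probe: [48, -26, -31, 40, -3, -28, -34, 38] -> [48, -26, 40, -28, -34, 38] -> [48, 40, 38] -> [54, 46, 44]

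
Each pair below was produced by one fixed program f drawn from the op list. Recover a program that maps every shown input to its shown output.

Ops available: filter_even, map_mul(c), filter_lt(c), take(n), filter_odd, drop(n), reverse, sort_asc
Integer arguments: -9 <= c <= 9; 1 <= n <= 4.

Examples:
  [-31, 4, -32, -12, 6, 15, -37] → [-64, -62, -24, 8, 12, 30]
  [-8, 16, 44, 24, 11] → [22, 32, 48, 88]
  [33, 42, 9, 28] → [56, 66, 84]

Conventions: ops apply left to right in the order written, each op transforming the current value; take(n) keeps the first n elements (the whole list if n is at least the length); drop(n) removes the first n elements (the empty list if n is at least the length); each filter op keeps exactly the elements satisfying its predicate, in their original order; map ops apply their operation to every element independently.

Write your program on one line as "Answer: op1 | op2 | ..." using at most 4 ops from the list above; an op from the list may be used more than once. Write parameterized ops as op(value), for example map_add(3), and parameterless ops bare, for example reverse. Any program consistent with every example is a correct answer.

sort_asc | drop(1) | map_mul(2)

Check, running the answer program on each example:
  [-31, 4, -32, -12, 6, 15, -37] -> [-37, -32, -31, -12, 4, 6, 15] -> [-32, -31, -12, 4, 6, 15] -> [-64, -62, -24, 8, 12, 30]
  [-8, 16, 44, 24, 11] -> [-8, 11, 16, 24, 44] -> [11, 16, 24, 44] -> [22, 32, 48, 88]
  [33, 42, 9, 28] -> [9, 28, 33, 42] -> [28, 33, 42] -> [56, 66, 84]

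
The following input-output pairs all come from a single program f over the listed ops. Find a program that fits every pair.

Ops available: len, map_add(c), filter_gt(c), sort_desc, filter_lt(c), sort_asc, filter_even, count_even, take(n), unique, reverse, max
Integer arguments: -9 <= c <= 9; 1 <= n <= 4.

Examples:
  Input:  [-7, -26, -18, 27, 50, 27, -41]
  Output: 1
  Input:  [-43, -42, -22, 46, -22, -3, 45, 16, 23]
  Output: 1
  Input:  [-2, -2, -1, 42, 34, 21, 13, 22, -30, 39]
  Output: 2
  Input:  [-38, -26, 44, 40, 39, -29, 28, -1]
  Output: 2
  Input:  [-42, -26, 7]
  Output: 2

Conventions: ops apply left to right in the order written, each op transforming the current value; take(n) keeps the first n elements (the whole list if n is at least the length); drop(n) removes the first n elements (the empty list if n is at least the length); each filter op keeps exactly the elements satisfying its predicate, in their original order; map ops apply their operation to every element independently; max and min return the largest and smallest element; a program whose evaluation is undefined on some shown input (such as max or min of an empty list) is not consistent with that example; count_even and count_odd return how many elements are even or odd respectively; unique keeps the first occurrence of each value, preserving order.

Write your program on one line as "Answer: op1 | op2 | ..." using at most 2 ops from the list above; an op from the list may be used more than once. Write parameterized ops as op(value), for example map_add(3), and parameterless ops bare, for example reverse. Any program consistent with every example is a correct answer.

take(2) | count_even

Check, running the answer program on each example:
  [-7, -26, -18, 27, 50, 27, -41] -> [-7, -26] -> 1
  [-43, -42, -22, 46, -22, -3, 45, 16, 23] -> [-43, -42] -> 1
  [-2, -2, -1, 42, 34, 21, 13, 22, -30, 39] -> [-2, -2] -> 2
  [-38, -26, 44, 40, 39, -29, 28, -1] -> [-38, -26] -> 2
  [-42, -26, 7] -> [-42, -26] -> 2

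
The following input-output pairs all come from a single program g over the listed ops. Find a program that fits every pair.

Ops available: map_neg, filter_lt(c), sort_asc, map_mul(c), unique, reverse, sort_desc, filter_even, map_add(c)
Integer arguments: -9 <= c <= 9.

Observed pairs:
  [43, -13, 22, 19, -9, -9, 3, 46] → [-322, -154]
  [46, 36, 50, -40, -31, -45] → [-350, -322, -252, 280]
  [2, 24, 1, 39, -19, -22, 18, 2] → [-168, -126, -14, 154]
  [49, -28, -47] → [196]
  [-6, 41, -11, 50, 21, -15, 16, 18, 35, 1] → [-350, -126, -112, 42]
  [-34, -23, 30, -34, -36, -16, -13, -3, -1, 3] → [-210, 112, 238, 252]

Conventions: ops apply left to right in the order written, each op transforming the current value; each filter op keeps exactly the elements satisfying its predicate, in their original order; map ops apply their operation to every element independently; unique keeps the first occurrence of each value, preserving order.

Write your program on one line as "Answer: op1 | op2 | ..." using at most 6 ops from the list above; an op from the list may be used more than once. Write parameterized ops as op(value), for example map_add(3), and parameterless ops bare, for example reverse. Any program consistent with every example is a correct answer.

map_neg | map_mul(7) | unique | sort_asc | filter_even

Check, running the answer program on each example:
  [43, -13, 22, 19, -9, -9, 3, 46] -> [-43, 13, -22, -19, 9, 9, -3, -46] -> [-301, 91, -154, -133, 63, 63, -21, -322] -> [-301, 91, -154, -133, 63, -21, -322] -> [-322, -301, -154, -133, -21, 63, 91] -> [-322, -154]
  [46, 36, 50, -40, -31, -45] -> [-46, -36, -50, 40, 31, 45] -> [-322, -252, -350, 280, 217, 315] -> [-322, -252, -350, 280, 217, 315] -> [-350, -322, -252, 217, 280, 315] -> [-350, -322, -252, 280]
  [2, 24, 1, 39, -19, -22, 18, 2] -> [-2, -24, -1, -39, 19, 22, -18, -2] -> [-14, -168, -7, -273, 133, 154, -126, -14] -> [-14, -168, -7, -273, 133, 154, -126] -> [-273, -168, -126, -14, -7, 133, 154] -> [-168, -126, -14, 154]
  [49, -28, -47] -> [-49, 28, 47] -> [-343, 196, 329] -> [-343, 196, 329] -> [-343, 196, 329] -> [196]
  [-6, 41, -11, 50, 21, -15, 16, 18, 35, 1] -> [6, -41, 11, -50, -21, 15, -16, -18, -35, -1] -> [42, -287, 77, -350, -147, 105, -112, -126, -245, -7] -> [42, -287, 77, -350, -147, 105, -112, -126, -245, -7] -> [-350, -287, -245, -147, -126, -112, -7, 42, 77, 105] -> [-350, -126, -112, 42]
  [-34, -23, 30, -34, -36, -16, -13, -3, -1, 3] -> [34, 23, -30, 34, 36, 16, 13, 3, 1, -3] -> [238, 161, -210, 238, 252, 112, 91, 21, 7, -21] -> [238, 161, -210, 252, 112, 91, 21, 7, -21] -> [-210, -21, 7, 21, 91, 112, 161, 238, 252] -> [-210, 112, 238, 252]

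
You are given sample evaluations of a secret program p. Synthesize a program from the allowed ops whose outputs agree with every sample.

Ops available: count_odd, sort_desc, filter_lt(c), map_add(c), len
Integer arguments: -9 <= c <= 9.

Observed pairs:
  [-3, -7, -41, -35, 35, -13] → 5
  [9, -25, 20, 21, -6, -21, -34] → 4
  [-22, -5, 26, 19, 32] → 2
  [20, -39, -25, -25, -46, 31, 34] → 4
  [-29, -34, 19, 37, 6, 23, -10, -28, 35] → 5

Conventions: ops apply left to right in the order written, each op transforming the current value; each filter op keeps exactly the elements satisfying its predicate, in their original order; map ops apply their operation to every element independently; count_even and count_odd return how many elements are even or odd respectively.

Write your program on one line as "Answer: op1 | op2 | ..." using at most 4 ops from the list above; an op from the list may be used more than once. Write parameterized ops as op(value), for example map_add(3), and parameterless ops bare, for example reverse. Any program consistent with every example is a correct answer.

map_add(-7) | filter_lt(1) | sort_desc | len

Check, running the answer program on each example:
  [-3, -7, -41, -35, 35, -13] -> [-10, -14, -48, -42, 28, -20] -> [-10, -14, -48, -42, -20] -> [-10, -14, -20, -42, -48] -> 5
  [9, -25, 20, 21, -6, -21, -34] -> [2, -32, 13, 14, -13, -28, -41] -> [-32, -13, -28, -41] -> [-13, -28, -32, -41] -> 4
  [-22, -5, 26, 19, 32] -> [-29, -12, 19, 12, 25] -> [-29, -12] -> [-12, -29] -> 2
  [20, -39, -25, -25, -46, 31, 34] -> [13, -46, -32, -32, -53, 24, 27] -> [-46, -32, -32, -53] -> [-32, -32, -46, -53] -> 4
  [-29, -34, 19, 37, 6, 23, -10, -28, 35] -> [-36, -41, 12, 30, -1, 16, -17, -35, 28] -> [-36, -41, -1, -17, -35] -> [-1, -17, -35, -36, -41] -> 5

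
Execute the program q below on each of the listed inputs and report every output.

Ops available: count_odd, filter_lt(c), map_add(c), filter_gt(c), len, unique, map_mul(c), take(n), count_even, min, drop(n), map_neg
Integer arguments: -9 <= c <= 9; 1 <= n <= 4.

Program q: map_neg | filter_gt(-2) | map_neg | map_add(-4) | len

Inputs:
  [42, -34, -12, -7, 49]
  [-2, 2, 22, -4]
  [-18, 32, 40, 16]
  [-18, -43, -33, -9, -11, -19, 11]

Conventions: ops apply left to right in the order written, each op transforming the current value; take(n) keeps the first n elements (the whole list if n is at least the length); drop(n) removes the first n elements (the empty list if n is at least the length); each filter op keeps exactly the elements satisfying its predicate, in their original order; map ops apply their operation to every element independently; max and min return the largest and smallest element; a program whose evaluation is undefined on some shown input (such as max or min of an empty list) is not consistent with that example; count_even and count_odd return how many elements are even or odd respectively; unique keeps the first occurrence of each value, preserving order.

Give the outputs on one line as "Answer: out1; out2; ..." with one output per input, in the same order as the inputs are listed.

3; 2; 1; 6

Execution, op by op:
  [42, -34, -12, -7, 49] -> [-42, 34, 12, 7, -49] -> [34, 12, 7] -> [-34, -12, -7] -> [-38, -16, -11] -> 3
  [-2, 2, 22, -4] -> [2, -2, -22, 4] -> [2, 4] -> [-2, -4] -> [-6, -8] -> 2
  [-18, 32, 40, 16] -> [18, -32, -40, -16] -> [18] -> [-18] -> [-22] -> 1
  [-18, -43, -33, -9, -11, -19, 11] -> [18, 43, 33, 9, 11, 19, -11] -> [18, 43, 33, 9, 11, 19] -> [-18, -43, -33, -9, -11, -19] -> [-22, -47, -37, -13, -15, -23] -> 6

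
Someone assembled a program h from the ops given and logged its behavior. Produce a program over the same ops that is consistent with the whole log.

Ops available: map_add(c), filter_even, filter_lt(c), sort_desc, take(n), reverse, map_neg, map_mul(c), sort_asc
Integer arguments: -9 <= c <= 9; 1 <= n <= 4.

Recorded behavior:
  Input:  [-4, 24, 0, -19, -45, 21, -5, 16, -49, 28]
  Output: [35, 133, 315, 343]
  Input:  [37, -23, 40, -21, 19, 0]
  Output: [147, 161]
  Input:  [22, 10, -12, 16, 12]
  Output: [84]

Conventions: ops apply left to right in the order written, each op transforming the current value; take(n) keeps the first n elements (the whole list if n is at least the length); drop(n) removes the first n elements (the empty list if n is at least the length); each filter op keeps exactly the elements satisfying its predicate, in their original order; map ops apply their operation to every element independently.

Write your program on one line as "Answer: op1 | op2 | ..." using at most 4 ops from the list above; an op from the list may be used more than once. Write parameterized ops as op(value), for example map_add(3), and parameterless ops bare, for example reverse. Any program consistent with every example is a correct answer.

filter_lt(-4) | map_mul(-7) | sort_desc | sort_asc

Check, running the answer program on each example:
  [-4, 24, 0, -19, -45, 21, -5, 16, -49, 28] -> [-19, -45, -5, -49] -> [133, 315, 35, 343] -> [343, 315, 133, 35] -> [35, 133, 315, 343]
  [37, -23, 40, -21, 19, 0] -> [-23, -21] -> [161, 147] -> [161, 147] -> [147, 161]
  [22, 10, -12, 16, 12] -> [-12] -> [84] -> [84] -> [84]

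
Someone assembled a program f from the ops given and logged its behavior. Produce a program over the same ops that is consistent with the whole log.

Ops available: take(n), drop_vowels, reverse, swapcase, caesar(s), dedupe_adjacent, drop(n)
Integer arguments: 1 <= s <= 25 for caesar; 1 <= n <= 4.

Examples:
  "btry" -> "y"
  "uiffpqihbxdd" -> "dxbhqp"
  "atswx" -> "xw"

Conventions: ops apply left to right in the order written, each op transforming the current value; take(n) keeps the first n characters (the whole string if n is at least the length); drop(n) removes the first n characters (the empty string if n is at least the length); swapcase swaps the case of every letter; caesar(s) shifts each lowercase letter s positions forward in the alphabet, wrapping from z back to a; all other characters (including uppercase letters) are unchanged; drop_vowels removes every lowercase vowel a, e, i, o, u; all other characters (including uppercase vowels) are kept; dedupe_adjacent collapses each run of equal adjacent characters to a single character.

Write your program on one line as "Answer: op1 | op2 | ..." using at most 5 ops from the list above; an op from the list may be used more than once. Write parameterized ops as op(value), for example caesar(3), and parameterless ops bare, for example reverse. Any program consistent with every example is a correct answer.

dedupe_adjacent | drop(3) | reverse | drop_vowels

Check, running the answer program on each example:
  "btry" -> "btry" -> "y" -> "y" -> "y"
  "uiffpqihbxdd" -> "uifpqihbxd" -> "pqihbxd" -> "dxbhiqp" -> "dxbhqp"
  "atswx" -> "atswx" -> "wx" -> "xw" -> "xw"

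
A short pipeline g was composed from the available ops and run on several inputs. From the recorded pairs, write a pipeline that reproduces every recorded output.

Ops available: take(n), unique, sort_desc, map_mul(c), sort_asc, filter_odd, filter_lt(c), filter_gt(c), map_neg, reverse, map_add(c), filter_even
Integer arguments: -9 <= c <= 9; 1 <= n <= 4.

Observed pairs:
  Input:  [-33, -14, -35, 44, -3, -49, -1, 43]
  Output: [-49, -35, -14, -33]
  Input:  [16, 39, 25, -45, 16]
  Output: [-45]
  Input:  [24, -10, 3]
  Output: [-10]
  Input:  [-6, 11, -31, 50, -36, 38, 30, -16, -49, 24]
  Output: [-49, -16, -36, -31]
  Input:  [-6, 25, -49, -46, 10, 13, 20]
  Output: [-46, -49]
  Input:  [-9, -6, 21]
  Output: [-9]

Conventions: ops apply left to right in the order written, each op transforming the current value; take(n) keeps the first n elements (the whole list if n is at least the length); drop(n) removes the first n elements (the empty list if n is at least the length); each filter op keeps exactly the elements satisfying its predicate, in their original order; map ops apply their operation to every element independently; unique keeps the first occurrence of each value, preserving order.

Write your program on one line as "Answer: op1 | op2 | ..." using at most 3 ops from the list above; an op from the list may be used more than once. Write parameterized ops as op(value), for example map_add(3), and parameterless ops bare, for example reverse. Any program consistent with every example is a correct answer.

reverse | filter_lt(-8)

Check, running the answer program on each example:
  [-33, -14, -35, 44, -3, -49, -1, 43] -> [43, -1, -49, -3, 44, -35, -14, -33] -> [-49, -35, -14, -33]
  [16, 39, 25, -45, 16] -> [16, -45, 25, 39, 16] -> [-45]
  [24, -10, 3] -> [3, -10, 24] -> [-10]
  [-6, 11, -31, 50, -36, 38, 30, -16, -49, 24] -> [24, -49, -16, 30, 38, -36, 50, -31, 11, -6] -> [-49, -16, -36, -31]
  [-6, 25, -49, -46, 10, 13, 20] -> [20, 13, 10, -46, -49, 25, -6] -> [-46, -49]
  [-9, -6, 21] -> [21, -6, -9] -> [-9]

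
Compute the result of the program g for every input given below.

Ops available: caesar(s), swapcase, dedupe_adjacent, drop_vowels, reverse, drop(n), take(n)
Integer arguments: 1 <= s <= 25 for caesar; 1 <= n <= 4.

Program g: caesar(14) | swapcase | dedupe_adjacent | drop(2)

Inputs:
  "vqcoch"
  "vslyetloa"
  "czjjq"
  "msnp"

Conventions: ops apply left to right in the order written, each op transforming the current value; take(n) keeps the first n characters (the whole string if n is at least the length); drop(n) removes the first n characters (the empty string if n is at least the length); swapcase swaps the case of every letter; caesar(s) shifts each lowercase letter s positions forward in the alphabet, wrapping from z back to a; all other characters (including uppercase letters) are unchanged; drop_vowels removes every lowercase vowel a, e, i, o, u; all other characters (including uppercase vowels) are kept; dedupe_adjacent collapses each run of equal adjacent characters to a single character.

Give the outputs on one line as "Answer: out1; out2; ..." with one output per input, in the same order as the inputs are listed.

Execution, op by op:
  "vqcoch" -> "jeqcqv" -> "JEQCQV" -> "JEQCQV" -> "QCQV"
  "vslyetloa" -> "jgzmshzco" -> "JGZMSHZCO" -> "JGZMSHZCO" -> "ZMSHZCO"
  "czjjq" -> "qnxxe" -> "QNXXE" -> "QNXE" -> "XE"
  "msnp" -> "agbd" -> "AGBD" -> "AGBD" -> "BD"

"QCQV"; "ZMSHZCO"; "XE"; "BD"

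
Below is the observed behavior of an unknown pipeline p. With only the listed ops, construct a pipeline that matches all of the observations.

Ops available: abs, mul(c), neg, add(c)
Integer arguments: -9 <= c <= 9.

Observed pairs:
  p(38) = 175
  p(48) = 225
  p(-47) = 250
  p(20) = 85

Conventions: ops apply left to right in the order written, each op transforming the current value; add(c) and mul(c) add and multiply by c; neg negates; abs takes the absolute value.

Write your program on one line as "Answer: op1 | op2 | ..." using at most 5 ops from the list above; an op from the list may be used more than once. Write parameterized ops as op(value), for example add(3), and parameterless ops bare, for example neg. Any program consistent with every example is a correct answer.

neg | add(3) | mul(-5) | abs

Check, running the answer program on each example:
  38 -> -38 -> -35 -> 175 -> 175
  48 -> -48 -> -45 -> 225 -> 225
  -47 -> 47 -> 50 -> -250 -> 250
  20 -> -20 -> -17 -> 85 -> 85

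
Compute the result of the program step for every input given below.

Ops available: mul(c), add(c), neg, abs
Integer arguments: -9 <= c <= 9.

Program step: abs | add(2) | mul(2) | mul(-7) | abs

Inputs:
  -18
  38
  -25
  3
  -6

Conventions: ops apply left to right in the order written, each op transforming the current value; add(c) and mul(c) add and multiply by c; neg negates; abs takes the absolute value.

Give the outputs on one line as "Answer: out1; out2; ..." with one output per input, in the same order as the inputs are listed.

280; 560; 378; 70; 112

Execution, op by op:
  -18 -> 18 -> 20 -> 40 -> -280 -> 280
  38 -> 38 -> 40 -> 80 -> -560 -> 560
  -25 -> 25 -> 27 -> 54 -> -378 -> 378
  3 -> 3 -> 5 -> 10 -> -70 -> 70
  -6 -> 6 -> 8 -> 16 -> -112 -> 112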